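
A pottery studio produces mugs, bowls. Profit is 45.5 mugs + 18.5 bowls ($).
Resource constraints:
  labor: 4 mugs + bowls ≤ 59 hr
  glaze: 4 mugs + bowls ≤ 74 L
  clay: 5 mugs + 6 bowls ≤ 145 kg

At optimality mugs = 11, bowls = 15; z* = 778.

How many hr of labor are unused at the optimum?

0

labor used = 4·11 + 1·15 = 59; slack = 59 − 59 = 0.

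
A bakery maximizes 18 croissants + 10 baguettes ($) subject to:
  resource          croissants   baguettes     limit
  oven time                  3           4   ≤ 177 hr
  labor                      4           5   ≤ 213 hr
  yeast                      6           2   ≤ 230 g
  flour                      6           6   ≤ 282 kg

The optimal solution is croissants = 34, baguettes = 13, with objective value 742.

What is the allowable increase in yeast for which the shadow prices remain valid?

52

Binding constraints: yeast, flour. The basis is B = [[6,2],[6,6]] with det 24.
Per unit increase in yeast, x* moves by d = (0.25, -0.25).
The basis stays optimal until baguettes reaches 0; allowable increase = 52 g.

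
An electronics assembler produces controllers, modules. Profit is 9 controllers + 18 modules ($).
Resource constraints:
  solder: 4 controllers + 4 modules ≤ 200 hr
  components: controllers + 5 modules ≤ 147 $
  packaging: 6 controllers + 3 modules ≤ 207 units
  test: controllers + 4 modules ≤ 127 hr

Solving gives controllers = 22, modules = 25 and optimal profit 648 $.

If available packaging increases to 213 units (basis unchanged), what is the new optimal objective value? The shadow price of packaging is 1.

Δb = 6, so new z* = 648 + (1)·(6) = 648 + 6 = 654.

654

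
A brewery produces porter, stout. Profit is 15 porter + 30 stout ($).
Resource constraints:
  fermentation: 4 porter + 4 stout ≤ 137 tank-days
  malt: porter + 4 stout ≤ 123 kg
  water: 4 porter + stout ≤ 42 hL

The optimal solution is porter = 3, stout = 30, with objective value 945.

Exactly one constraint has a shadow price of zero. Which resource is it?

fermentation: 132/137 (slack 5)
malt: 123/123 (binding)
water: 42/42 (binding)
By complementary slackness, a constraint with positive slack has shadow price 0 → fermentation.

fermentation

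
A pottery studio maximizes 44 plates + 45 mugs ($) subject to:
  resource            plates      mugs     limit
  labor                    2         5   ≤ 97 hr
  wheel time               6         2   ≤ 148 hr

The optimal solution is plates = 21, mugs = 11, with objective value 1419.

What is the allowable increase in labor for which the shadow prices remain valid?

273

Binding constraints: labor, wheel time. The basis is B = [[2,5],[6,2]] with det -26.
Per unit increase in labor, x* moves by d = (-0.0769, 0.2308).
The basis stays optimal until plates reaches 0; allowable increase = 273 hr.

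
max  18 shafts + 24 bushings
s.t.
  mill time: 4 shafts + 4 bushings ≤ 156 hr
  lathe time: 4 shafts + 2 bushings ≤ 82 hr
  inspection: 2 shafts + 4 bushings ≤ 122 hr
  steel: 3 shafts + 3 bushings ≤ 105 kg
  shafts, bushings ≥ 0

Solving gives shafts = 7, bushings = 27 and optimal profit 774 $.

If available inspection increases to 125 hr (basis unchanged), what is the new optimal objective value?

Binding: lathe time and inspection. Non-binding: mill time (20 unused), steel (3 unused).
By complementary slackness, y = 0 for the non-binding constraints.
The binding rows give the dual system: 4·y_lathe time + 2·y_inspection = 18 and 2·y_lathe time + 4·y_inspection = 24.
→ y_lathe time = 2 and y_inspection = 5.
Δz = y_inspection·Δb = 5 × (3) = 15, so new z* = 774 + 15 = 789.

789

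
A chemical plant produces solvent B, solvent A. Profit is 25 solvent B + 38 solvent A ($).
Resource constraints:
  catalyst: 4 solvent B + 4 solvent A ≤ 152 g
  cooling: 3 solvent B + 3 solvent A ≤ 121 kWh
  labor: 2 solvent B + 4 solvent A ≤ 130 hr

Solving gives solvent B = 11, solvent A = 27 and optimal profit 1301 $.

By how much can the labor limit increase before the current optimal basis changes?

22

Binding constraints: catalyst, labor. The basis is B = [[4,4],[2,4]] with det 8.
Per unit increase in labor, x* moves by d = (-0.5, 0.5).
The basis stays optimal until solvent B reaches 0; allowable increase = 22 hr.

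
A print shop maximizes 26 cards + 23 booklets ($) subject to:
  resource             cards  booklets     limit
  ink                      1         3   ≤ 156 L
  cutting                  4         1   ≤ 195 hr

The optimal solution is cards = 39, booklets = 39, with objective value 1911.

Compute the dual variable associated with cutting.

5

At the optimum: ink uses 156 of 156 (binding); cutting uses 195 of 195 (binding).
Dual feasibility on the basic columns requires 1·y_ink + 4·y_cutting = 26, 3·y_ink + 1·y_cutting = 23.
Solving: y_ink = 6, y_cutting = 5.
Shadow price of cutting = 5.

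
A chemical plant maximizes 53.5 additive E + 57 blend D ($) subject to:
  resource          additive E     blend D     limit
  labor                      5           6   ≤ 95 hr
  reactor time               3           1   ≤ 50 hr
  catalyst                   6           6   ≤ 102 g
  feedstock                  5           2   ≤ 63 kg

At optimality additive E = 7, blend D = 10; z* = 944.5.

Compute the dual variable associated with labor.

3.5

Check each constraint at x*: labor 95/95 (tight); reactor time 31/50 (slack 19); catalyst 102/102 (tight); feedstock 55/63 (slack 8).
Slack constraints have shadow price 0 (complementary slackness).
Dual feasibility on the basic columns requires 5·y_labor + 6·y_catalyst = 53.5, 6·y_labor + 6·y_catalyst = 57.
Solving: y_labor = 3.5, y_catalyst = 6.
Shadow price of labor = 3.5.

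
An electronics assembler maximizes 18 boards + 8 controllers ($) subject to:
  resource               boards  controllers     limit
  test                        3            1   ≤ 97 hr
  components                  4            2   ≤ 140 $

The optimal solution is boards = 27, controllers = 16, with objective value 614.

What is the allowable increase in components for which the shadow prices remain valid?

Binding constraints: test, components. The basis is B = [[3,1],[4,2]] with det 2.
Per unit increase in components, x* moves by d = (-0.5, 1.5).
The basis stays optimal until boards reaches 0; allowable increase = 54 $.

54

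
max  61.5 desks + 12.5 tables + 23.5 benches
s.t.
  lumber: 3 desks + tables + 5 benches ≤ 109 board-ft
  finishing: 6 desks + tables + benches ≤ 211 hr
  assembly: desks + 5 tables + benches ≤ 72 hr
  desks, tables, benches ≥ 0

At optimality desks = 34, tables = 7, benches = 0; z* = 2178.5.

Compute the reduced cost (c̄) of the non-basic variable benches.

-7

At the optimum: lumber uses 109 of 109 (binding); finishing uses 211 of 211 (binding); assembly uses 69 of 72 (slack = 3).
Slack constraints have shadow price 0 (complementary slackness).
Dual feasibility on the basic columns requires 3·y_lumber + 6·y_finishing = 61.5, 1·y_lumber + 1·y_finishing = 12.5.
Solving: y_lumber = 4.5, y_finishing = 8.
Reduced cost of benches: c₃ − yᵀa₃ = 23.5 − (4.5·5 + 8·1) = 23.5 − 30.5 = -7.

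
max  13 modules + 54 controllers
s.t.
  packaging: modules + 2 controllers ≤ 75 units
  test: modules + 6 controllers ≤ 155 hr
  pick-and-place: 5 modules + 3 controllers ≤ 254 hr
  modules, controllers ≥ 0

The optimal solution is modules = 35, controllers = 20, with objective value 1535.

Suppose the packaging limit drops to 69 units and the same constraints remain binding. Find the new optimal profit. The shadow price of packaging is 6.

1499

Δb = -6, so new z* = 1535 + (6)·(-6) = 1535 − 36 = 1499.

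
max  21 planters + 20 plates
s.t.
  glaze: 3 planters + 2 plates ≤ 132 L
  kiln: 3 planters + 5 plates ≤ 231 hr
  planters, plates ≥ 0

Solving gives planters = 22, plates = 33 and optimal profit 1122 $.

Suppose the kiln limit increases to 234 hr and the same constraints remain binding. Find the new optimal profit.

At the optimum: glaze uses 132 of 132 (binding); kiln uses 231 of 231 (binding).
The binding rows give the dual system: 3·y_glaze + 3·y_kiln = 21 and 2·y_glaze + 5·y_kiln = 20.
This yields shadow prices y_glaze = 5, y_kiln = 2.
Δz = y_kiln·Δb = 2 × (3) = 6, so new z* = 1122 + 6 = 1128.

1128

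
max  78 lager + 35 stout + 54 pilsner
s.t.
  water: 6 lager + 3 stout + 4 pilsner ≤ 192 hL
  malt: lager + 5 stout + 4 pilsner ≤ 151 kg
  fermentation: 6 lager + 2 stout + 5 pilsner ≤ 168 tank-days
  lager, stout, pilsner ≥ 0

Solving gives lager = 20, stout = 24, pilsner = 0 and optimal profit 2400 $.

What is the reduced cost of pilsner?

-2

At the optimum: water uses 192 of 192 (binding); malt uses 140 of 151 (slack = 11); fermentation uses 168 of 168 (binding).
By complementary slackness, y = 0 for the non-binding constraint.
Dual feasibility on the basic columns requires 6·y_water + 6·y_fermentation = 78, 3·y_water + 2·y_fermentation = 35.
This yields shadow prices y_water = 9, y_fermentation = 4.
Reduced cost of pilsner: c₃ − yᵀa₃ = 54 − (9·4 + 4·5) = 54 − 56 = -2.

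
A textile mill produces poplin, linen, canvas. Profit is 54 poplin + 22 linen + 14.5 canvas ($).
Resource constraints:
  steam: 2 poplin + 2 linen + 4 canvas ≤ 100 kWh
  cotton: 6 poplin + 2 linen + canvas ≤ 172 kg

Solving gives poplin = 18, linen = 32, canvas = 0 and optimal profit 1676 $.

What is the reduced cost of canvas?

Both steam and cotton are binding at x*.
Dual feasibility on the basic columns requires 2·y_steam + 6·y_cotton = 54, 2·y_steam + 2·y_cotton = 22.
Solving: y_steam = 3, y_cotton = 8.
Reduced cost of canvas: c₃ − yᵀa₃ = 14.5 − (3·4 + 8·1) = 14.5 − 20 = -5.5.

-5.5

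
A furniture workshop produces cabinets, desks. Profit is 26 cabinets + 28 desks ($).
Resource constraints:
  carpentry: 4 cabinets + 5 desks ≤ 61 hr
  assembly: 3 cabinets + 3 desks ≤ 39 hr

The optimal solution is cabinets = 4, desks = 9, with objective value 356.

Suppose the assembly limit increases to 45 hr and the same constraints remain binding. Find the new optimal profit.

Check each constraint at x*: carpentry 61/61 (tight); assembly 39/39 (tight).
Dual feasibility on the basic columns requires 4·y_carpentry + 3·y_assembly = 26, 5·y_carpentry + 3·y_assembly = 28.
This yields shadow prices y_carpentry = 2, y_assembly = 6.
Δz = y_assembly·Δb = 6 × (6) = 36, so new z* = 356 + 36 = 392.

392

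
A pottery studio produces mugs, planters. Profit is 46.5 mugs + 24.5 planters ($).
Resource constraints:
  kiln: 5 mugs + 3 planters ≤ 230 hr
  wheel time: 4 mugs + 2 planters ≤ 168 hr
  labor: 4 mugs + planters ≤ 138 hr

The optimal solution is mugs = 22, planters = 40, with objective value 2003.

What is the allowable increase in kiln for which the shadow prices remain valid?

22

Binding constraints: kiln, wheel time. The basis is B = [[5,3],[4,2]] with det -2.
Per unit increase in kiln, x* moves by d = (-1, 2).
The basis stays optimal until mugs reaches 0; allowable increase = 22 hr.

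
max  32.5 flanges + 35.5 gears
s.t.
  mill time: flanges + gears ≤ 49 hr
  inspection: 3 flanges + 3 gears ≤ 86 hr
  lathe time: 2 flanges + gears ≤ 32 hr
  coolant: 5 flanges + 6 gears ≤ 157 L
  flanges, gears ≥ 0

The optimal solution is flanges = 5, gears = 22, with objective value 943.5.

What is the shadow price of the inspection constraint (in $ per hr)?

Binding: lathe time and coolant. Non-binding: mill time (22 unused), inspection (5 unused).
Since mill time, inspection are not tight, their duals are 0.
The binding rows give the dual system: 2·y_lathe time + 5·y_coolant = 32.5 and 1·y_lathe time + 6·y_coolant = 35.5.
→ y_lathe time = 2.5 and y_coolant = 5.5.
Shadow price of inspection = 0.

0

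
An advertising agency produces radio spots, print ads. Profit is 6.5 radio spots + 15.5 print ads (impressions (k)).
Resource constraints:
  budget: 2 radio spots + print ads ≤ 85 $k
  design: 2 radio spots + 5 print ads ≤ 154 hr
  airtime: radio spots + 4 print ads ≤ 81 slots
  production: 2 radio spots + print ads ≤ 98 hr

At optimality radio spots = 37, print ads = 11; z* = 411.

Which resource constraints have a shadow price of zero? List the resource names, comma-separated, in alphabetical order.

budget: 85/85 (binding)
design: 129/154 (slack 25)
airtime: 81/81 (binding)
production: 85/98 (slack 13)
By complementary slackness, a constraint with positive slack has shadow price 0 → design, production.

design, production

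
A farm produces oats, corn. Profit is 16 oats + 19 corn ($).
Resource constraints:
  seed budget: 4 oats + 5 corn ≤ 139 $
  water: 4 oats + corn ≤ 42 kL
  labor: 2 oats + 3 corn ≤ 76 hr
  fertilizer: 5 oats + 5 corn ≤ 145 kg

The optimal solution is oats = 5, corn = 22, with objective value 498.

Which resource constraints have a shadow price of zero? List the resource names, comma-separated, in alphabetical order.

fertilizer, seed budget

seed budget: 130/139 (slack 9)
water: 42/42 (binding)
labor: 76/76 (binding)
fertilizer: 135/145 (slack 10)
By complementary slackness, a constraint with positive slack has shadow price 0 → fertilizer, seed budget.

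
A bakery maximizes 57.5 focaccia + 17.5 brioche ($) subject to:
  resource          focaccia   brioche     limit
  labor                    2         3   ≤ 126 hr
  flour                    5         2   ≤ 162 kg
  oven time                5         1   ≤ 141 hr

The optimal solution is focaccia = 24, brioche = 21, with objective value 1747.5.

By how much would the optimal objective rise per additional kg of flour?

At the optimum: labor uses 111 of 126 (slack = 15); flour uses 162 of 162 (binding); oven time uses 141 of 141 (binding).
By complementary slackness, y = 0 for the non-binding constraint.
Dual feasibility on the basic columns requires 5·y_flour + 5·y_oven time = 57.5, 2·y_flour + 1·y_oven time = 17.5.
Solving: y_flour = 6, y_oven time = 5.5.
Shadow price of flour = 6.

6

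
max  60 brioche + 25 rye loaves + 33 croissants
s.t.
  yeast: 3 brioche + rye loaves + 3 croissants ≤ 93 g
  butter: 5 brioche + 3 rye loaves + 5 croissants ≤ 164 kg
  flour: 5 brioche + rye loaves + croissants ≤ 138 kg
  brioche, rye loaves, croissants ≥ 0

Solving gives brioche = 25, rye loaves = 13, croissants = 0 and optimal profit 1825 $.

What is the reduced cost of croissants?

Check each constraint at x*: yeast 88/93 (slack 5); butter 164/164 (tight); flour 138/138 (tight).
By complementary slackness, y = 0 for the non-binding constraint.
From A_Bᵀ y = c: 5·y_butter + 5·y_flour = 60; 3·y_butter + 1·y_flour = 25.
→ y_butter = 6.5 and y_flour = 5.5.
Reduced cost of croissants: c₃ − yᵀa₃ = 33 − (6.5·5 + 5.5·1) = 33 − 38 = -5.

-5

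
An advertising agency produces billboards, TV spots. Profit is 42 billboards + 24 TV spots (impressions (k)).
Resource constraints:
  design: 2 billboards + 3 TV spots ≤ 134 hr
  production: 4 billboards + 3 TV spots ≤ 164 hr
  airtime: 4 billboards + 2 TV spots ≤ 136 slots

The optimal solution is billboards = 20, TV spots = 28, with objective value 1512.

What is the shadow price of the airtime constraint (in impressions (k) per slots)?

At the optimum: design uses 124 of 134 (slack = 10); production uses 164 of 164 (binding); airtime uses 136 of 136 (binding).
By complementary slackness, y = 0 for the non-binding constraint.
Dual feasibility on the basic columns requires 4·y_production + 4·y_airtime = 42, 3·y_production + 2·y_airtime = 24.
→ y_production = 3 and y_airtime = 7.5.
Shadow price of airtime = 7.5.

7.5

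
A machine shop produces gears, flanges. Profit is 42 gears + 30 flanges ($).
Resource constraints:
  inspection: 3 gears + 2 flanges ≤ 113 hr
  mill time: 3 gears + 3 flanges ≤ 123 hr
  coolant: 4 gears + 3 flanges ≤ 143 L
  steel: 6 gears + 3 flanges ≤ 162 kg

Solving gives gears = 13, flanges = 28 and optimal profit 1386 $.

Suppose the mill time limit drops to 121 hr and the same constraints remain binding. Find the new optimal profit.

At the optimum: inspection uses 95 of 113 (slack = 18); mill time uses 123 of 123 (binding); coolant uses 136 of 143 (slack = 7); steel uses 162 of 162 (binding).
Slack constraints have shadow price 0 (complementary slackness).
Dual feasibility on the basic columns requires 3·y_mill time + 6·y_steel = 42, 3·y_mill time + 3·y_steel = 30.
→ y_mill time = 6 and y_steel = 4.
Δz = y_mill time·Δb = 6 × (-2) = -12, so new z* = 1386 − 12 = 1374.

1374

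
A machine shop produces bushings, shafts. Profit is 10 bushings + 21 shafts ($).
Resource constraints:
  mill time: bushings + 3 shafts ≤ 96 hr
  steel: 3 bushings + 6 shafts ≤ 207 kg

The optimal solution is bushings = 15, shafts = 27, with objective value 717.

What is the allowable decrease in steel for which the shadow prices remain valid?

15

Binding constraints: mill time, steel. The basis is B = [[1,3],[3,6]] with det -3.
Per unit decrease in steel, x* moves by d = (-1, 0.3333).
The basis stays optimal until bushings reaches 0; allowable decrease = 15 kg.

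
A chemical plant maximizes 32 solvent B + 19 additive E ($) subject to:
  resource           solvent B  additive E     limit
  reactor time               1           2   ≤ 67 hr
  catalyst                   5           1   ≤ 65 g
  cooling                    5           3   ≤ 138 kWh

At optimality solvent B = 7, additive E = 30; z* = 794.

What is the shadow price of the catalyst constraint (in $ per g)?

5

Check each constraint at x*: reactor time 67/67 (tight); catalyst 65/65 (tight); cooling 125/138 (slack 13).
Since cooling is not tight, its dual is 0.
From A_Bᵀ y = c: 1·y_reactor time + 5·y_catalyst = 32; 2·y_reactor time + 1·y_catalyst = 19.
This yields shadow prices y_reactor time = 7, y_catalyst = 5.
Shadow price of catalyst = 5.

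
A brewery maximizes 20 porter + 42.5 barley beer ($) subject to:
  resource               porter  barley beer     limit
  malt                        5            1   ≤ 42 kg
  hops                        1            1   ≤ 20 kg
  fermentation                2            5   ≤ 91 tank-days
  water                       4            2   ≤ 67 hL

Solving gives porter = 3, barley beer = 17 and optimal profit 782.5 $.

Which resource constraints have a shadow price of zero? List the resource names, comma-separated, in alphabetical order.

malt: 32/42 (slack 10)
hops: 20/20 (binding)
fermentation: 91/91 (binding)
water: 46/67 (slack 21)
By complementary slackness, a constraint with positive slack has shadow price 0 → malt, water.

malt, water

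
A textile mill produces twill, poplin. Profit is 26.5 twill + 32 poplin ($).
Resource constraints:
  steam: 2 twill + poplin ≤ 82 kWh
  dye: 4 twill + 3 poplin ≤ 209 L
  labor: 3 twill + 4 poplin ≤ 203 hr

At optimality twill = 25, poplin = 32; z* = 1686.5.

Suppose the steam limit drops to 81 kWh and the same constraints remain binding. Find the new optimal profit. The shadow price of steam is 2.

Δb = -1, so new z* = 1686.5 + (2)·(-1) = 1686.5 − 2 = 1684.5.

1684.5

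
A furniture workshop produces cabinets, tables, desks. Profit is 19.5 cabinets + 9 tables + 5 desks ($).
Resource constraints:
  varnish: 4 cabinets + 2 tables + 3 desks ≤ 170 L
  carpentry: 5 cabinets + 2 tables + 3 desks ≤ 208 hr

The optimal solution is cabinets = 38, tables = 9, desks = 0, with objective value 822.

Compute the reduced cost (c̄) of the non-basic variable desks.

Both varnish and carpentry are binding at x*.
The binding rows give the dual system: 4·y_varnish + 5·y_carpentry = 19.5 and 2·y_varnish + 2·y_carpentry = 9.
→ y_varnish = 3 and y_carpentry = 1.5.
Reduced cost of desks: c₃ − yᵀa₃ = 5 − (3·3 + 1.5·3) = 5 − 13.5 = -8.5.

-8.5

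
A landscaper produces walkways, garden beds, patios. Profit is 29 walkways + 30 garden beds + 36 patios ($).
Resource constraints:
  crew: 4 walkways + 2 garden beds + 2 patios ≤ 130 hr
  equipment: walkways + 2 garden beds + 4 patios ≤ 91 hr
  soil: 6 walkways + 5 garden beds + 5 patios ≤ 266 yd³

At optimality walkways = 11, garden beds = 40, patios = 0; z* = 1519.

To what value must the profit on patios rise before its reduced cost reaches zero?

Check each constraint at x*: crew 124/130 (slack 6); equipment 91/91 (tight); soil 266/266 (tight).
By complementary slackness, y = 0 for the non-binding constraint.
The binding rows give the dual system: 1·y_equipment + 6·y_soil = 29 and 2·y_equipment + 5·y_soil = 30.
Solving: y_equipment = 5, y_soil = 4.
patios enters the basis when its profit ≥ yᵀa₃ = 5·4 + 4·5 = 40.

40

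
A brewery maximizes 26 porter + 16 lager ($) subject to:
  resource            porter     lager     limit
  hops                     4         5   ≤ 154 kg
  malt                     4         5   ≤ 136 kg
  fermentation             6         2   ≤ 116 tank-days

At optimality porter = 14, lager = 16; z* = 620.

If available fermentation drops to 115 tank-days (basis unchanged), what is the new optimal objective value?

Check each constraint at x*: hops 136/154 (slack 18); malt 136/136 (tight); fermentation 116/116 (tight).
Slack constraints have shadow price 0 (complementary slackness).
The binding rows give the dual system: 4·y_malt + 6·y_fermentation = 26 and 5·y_malt + 2·y_fermentation = 16.
This yields shadow prices y_malt = 2, y_fermentation = 3.
Δz = y_fermentation·Δb = 3 × (-1) = -3, so new z* = 620 − 3 = 617.

617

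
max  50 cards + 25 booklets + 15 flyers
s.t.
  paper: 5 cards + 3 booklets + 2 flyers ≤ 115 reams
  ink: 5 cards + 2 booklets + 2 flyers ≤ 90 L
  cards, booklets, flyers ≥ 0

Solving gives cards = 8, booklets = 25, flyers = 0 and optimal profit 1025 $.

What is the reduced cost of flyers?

-5

At the optimum: paper uses 115 of 115 (binding); ink uses 90 of 90 (binding).
Dual feasibility on the basic columns requires 5·y_paper + 5·y_ink = 50, 3·y_paper + 2·y_ink = 25.
→ y_paper = 5 and y_ink = 5.
Reduced cost of flyers: c₃ − yᵀa₃ = 15 − (5·2 + 5·2) = 15 − 20 = -5.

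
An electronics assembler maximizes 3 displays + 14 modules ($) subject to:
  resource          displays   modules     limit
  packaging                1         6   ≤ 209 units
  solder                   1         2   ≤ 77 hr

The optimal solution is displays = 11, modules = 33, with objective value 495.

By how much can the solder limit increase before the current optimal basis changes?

Binding constraints: packaging, solder. The basis is B = [[1,6],[1,2]] with det -4.
Per unit increase in solder, x* moves by d = (1.5, -0.25).
The basis stays optimal until modules reaches 0; allowable increase = 132 hr.

132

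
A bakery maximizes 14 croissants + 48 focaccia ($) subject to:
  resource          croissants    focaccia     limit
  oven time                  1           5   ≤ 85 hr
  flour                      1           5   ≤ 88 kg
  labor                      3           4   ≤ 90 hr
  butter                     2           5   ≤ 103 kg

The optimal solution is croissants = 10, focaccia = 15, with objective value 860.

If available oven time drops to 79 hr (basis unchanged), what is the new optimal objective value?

Binding: oven time and labor. Non-binding: flour (3 unused), butter (8 unused).
Since flour, butter are not tight, their duals are 0.
Dual feasibility on the basic columns requires 1·y_oven time + 3·y_labor = 14, 5·y_oven time + 4·y_labor = 48.
→ y_oven time = 8 and y_labor = 2.
Δz = y_oven time·Δb = 8 × (-6) = -48, so new z* = 860 − 48 = 812.

812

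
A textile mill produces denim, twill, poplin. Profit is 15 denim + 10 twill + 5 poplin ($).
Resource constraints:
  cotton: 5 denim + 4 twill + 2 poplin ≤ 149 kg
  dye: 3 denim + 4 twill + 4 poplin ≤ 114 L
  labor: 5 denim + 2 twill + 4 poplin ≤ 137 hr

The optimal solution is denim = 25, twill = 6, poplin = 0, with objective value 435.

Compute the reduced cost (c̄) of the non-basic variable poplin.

Binding: cotton and labor. Non-binding: dye (15 unused).
Slack constraints have shadow price 0 (complementary slackness).
From A_Bᵀ y = c: 5·y_cotton + 5·y_labor = 15; 4·y_cotton + 2·y_labor = 10.
→ y_cotton = 2 and y_labor = 1.
Reduced cost of poplin: c₃ − yᵀa₃ = 5 − (2·2 + 1·4) = 5 − 8 = -3.

-3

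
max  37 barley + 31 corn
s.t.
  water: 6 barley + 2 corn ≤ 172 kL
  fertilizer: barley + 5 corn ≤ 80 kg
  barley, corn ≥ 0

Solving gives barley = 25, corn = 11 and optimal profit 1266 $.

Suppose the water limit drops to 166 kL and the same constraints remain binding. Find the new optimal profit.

At the optimum: water uses 172 of 172 (binding); fertilizer uses 80 of 80 (binding).
Dual feasibility on the basic columns requires 6·y_water + 1·y_fertilizer = 37, 2·y_water + 5·y_fertilizer = 31.
Solving: y_water = 5.5, y_fertilizer = 4.
Δz = y_water·Δb = 5.5 × (-6) = -33, so new z* = 1266 − 33 = 1233.

1233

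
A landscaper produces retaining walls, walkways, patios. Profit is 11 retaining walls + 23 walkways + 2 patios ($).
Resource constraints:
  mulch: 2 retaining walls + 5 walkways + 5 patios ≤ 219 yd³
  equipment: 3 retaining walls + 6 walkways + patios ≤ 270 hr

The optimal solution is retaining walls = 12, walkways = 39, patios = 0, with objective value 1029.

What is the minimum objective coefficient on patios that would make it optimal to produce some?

At the optimum: mulch uses 219 of 219 (binding); equipment uses 270 of 270 (binding).
Dual feasibility on the basic columns requires 2·y_mulch + 3·y_equipment = 11, 5·y_mulch + 6·y_equipment = 23.
Solving: y_mulch = 1, y_equipment = 3.
patios enters the basis when its profit ≥ yᵀa₃ = 1·5 + 3·1 = 8.

8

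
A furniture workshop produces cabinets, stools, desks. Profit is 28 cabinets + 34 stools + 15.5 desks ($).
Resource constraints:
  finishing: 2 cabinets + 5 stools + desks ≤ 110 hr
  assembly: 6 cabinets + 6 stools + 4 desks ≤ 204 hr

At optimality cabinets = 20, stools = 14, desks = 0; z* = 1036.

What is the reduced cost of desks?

-2.5

Both finishing and assembly are binding at x*.
From A_Bᵀ y = c: 2·y_finishing + 6·y_assembly = 28; 5·y_finishing + 6·y_assembly = 34.
Solving: y_finishing = 2, y_assembly = 4.
Reduced cost of desks: c₃ − yᵀa₃ = 15.5 − (2·1 + 4·4) = 15.5 − 18 = -2.5.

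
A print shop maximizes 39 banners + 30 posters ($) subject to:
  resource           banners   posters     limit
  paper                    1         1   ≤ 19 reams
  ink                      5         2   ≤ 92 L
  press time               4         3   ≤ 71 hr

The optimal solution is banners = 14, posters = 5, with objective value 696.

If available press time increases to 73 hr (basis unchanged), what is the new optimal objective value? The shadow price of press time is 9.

714

Δb = 2, so new z* = 696 + (9)·(2) = 696 + 18 = 714.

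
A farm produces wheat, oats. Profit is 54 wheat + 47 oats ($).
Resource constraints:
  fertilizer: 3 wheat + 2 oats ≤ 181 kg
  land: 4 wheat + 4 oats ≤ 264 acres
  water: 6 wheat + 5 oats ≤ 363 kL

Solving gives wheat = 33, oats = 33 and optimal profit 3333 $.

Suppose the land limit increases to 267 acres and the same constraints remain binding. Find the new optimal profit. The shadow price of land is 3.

3342

Δb = 3, so new z* = 3333 + (3)·(3) = 3333 + 9 = 3342.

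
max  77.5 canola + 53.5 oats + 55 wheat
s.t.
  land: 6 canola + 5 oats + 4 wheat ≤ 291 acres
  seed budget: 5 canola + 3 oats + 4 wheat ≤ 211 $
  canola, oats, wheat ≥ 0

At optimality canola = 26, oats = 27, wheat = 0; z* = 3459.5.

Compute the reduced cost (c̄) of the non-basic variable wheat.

-3

At the optimum: land uses 291 of 291 (binding); seed budget uses 211 of 211 (binding).
From A_Bᵀ y = c: 6·y_land + 5·y_seed budget = 77.5; 5·y_land + 3·y_seed budget = 53.5.
→ y_land = 5 and y_seed budget = 9.5.
Reduced cost of wheat: c₃ − yᵀa₃ = 55 − (5·4 + 9.5·4) = 55 − 58 = -3.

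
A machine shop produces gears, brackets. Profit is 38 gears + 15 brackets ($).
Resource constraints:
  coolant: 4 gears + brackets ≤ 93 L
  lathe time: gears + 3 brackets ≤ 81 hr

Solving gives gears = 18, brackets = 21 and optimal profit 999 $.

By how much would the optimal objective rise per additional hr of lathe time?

2

Check each constraint at x*: coolant 93/93 (tight); lathe time 81/81 (tight).
From A_Bᵀ y = c: 4·y_coolant + 1·y_lathe time = 38; 1·y_coolant + 3·y_lathe time = 15.
→ y_coolant = 9 and y_lathe time = 2.
Shadow price of lathe time = 2.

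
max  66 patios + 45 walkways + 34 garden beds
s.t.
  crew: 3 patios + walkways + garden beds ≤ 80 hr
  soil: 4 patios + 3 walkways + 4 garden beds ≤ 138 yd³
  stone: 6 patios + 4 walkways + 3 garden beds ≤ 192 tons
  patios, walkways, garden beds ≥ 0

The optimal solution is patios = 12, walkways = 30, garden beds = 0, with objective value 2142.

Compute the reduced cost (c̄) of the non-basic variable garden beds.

At the optimum: crew uses 66 of 80 (slack = 14); soil uses 138 of 138 (binding); stone uses 192 of 192 (binding).
By complementary slackness, y = 0 for the non-binding constraint.
From A_Bᵀ y = c: 4·y_soil + 6·y_stone = 66; 3·y_soil + 4·y_stone = 45.
Solving: y_soil = 3, y_stone = 9.
Reduced cost of garden beds: c₃ − yᵀa₃ = 34 − (3·4 + 9·3) = 34 − 39 = -5.

-5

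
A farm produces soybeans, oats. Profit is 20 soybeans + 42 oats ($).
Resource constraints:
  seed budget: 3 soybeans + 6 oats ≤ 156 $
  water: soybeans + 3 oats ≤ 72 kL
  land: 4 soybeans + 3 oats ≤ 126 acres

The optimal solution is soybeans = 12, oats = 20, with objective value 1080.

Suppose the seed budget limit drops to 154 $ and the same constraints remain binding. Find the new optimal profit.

1068

Check each constraint at x*: seed budget 156/156 (tight); water 72/72 (tight); land 108/126 (slack 18).
By complementary slackness, y = 0 for the non-binding constraint.
Dual feasibility on the basic columns requires 3·y_seed budget + 1·y_water = 20, 6·y_seed budget + 3·y_water = 42.
Solving: y_seed budget = 6, y_water = 2.
Δz = y_seed budget·Δb = 6 × (-2) = -12, so new z* = 1080 − 12 = 1068.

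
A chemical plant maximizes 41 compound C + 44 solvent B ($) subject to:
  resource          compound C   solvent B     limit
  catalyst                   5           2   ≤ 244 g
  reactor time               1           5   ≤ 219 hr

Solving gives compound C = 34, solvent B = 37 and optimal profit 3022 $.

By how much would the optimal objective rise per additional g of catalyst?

7

At the optimum: catalyst uses 244 of 244 (binding); reactor time uses 219 of 219 (binding).
Dual feasibility on the basic columns requires 5·y_catalyst + 1·y_reactor time = 41, 2·y_catalyst + 5·y_reactor time = 44.
This yields shadow prices y_catalyst = 7, y_reactor time = 6.
Shadow price of catalyst = 7.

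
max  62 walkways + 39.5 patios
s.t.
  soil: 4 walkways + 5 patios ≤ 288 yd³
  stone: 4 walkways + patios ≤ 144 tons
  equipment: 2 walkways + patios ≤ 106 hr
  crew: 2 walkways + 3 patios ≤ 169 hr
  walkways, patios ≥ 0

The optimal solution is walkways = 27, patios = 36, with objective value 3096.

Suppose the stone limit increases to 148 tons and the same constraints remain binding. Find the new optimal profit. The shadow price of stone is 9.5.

3134

Δb = 4, so new z* = 3096 + (9.5)·(4) = 3096 + 38 = 3134.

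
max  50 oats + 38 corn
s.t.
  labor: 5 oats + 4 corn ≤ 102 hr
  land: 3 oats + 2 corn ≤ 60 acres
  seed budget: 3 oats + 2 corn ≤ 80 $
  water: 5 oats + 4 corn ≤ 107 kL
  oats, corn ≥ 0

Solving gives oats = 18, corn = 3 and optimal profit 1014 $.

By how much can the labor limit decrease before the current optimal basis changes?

Binding constraints: labor, land. The basis is B = [[5,4],[3,2]] with det -2.
Per unit decrease in labor, x* moves by d = (1, -1.5).
The basis stays optimal until corn reaches 0; allowable decrease = 2 hr.

2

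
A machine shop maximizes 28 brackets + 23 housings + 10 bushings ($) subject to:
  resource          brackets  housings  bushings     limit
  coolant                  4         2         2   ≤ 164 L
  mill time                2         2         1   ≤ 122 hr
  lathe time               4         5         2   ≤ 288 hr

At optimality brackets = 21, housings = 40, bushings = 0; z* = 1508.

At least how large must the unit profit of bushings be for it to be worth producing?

14

Check each constraint at x*: coolant 164/164 (tight); mill time 122/122 (tight); lathe time 284/288 (slack 4).
Since lathe time is not tight, its dual is 0.
Dual feasibility on the basic columns requires 4·y_coolant + 2·y_mill time = 28, 2·y_coolant + 2·y_mill time = 23.
→ y_coolant = 2.5 and y_mill time = 9.
bushings enters the basis when its profit ≥ yᵀa₃ = 2.5·2 + 9·1 = 14.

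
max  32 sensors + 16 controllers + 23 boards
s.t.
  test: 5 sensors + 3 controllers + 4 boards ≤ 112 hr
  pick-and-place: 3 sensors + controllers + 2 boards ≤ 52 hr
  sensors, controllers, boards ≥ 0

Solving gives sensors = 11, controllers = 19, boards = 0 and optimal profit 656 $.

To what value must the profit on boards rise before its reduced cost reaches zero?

24

Both test and pick-and-place are binding at x*.
Dual feasibility on the basic columns requires 5·y_test + 3·y_pick-and-place = 32, 3·y_test + 1·y_pick-and-place = 16.
Solving: y_test = 4, y_pick-and-place = 4.
boards enters the basis when its profit ≥ yᵀa₃ = 4·4 + 4·2 = 24.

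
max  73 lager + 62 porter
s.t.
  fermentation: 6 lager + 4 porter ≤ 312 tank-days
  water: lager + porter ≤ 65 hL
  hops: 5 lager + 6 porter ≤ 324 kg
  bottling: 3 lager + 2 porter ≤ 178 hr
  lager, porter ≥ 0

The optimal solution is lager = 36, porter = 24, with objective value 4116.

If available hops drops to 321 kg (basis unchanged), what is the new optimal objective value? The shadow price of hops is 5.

Δb = -3, so new z* = 4116 + (5)·(-3) = 4116 − 15 = 4101.

4101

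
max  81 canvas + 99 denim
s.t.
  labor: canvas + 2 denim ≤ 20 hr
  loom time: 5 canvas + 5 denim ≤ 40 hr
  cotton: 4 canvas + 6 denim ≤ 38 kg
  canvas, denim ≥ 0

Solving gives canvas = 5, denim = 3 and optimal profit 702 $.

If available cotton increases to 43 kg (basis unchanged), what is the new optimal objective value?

Check each constraint at x*: labor 11/20 (slack 9); loom time 40/40 (tight); cotton 38/38 (tight).
Since labor is not tight, its dual is 0.
From A_Bᵀ y = c: 5·y_loom time + 4·y_cotton = 81; 5·y_loom time + 6·y_cotton = 99.
Solving: y_loom time = 9, y_cotton = 9.
Δz = y_cotton·Δb = 9 × (5) = 45, so new z* = 702 + 45 = 747.

747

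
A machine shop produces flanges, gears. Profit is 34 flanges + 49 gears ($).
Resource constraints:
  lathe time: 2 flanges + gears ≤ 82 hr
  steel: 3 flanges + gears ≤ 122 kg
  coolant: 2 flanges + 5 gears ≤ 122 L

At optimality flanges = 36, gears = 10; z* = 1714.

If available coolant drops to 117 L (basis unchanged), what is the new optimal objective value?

Binding: lathe time and coolant. Non-binding: steel (4 unused).
Since steel is not tight, its dual is 0.
Dual feasibility on the basic columns requires 2·y_lathe time + 2·y_coolant = 34, 1·y_lathe time + 5·y_coolant = 49.
This yields shadow prices y_lathe time = 9, y_coolant = 8.
Δz = y_coolant·Δb = 8 × (-5) = -40, so new z* = 1714 − 40 = 1674.

1674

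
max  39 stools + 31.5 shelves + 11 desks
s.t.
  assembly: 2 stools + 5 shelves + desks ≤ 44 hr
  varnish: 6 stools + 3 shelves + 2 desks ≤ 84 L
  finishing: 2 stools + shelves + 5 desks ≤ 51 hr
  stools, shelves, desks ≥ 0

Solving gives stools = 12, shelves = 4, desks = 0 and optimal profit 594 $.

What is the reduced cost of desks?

Check each constraint at x*: assembly 44/44 (tight); varnish 84/84 (tight); finishing 28/51 (slack 23).
By complementary slackness, y = 0 for the non-binding constraint.
The binding rows give the dual system: 2·y_assembly + 6·y_varnish = 39 and 5·y_assembly + 3·y_varnish = 31.5.
This yields shadow prices y_assembly = 3, y_varnish = 5.5.
Reduced cost of desks: c₃ − yᵀa₃ = 11 − (3·1 + 5.5·2) = 11 − 14 = -3.

-3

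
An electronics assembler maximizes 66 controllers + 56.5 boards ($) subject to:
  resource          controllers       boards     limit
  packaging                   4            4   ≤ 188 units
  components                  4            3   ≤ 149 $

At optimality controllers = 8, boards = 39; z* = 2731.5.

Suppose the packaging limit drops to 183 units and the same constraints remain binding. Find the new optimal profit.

2696.5

Both packaging and components are binding at x*.
From A_Bᵀ y = c: 4·y_packaging + 4·y_components = 66; 4·y_packaging + 3·y_components = 56.5.
Solving: y_packaging = 7, y_components = 9.5.
Δz = y_packaging·Δb = 7 × (-5) = -35, so new z* = 2731.5 − 35 = 2696.5.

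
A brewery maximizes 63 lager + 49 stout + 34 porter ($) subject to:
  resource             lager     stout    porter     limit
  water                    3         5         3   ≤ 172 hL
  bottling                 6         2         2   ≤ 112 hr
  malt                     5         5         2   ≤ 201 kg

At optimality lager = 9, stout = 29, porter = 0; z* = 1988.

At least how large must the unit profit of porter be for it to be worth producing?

Binding: water and bottling. Non-binding: malt (11 unused).
By complementary slackness, y = 0 for the non-binding constraint.
Dual feasibility on the basic columns requires 3·y_water + 6·y_bottling = 63, 5·y_water + 2·y_bottling = 49.
This yields shadow prices y_water = 7, y_bottling = 7.
porter enters the basis when its profit ≥ yᵀa₃ = 7·3 + 7·2 = 35.

35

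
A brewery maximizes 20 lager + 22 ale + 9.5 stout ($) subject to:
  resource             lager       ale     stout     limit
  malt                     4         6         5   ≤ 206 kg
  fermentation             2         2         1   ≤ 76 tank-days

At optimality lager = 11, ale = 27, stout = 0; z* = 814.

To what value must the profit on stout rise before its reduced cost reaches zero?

13

At the optimum: malt uses 206 of 206 (binding); fermentation uses 76 of 76 (binding).
From A_Bᵀ y = c: 4·y_malt + 2·y_fermentation = 20; 6·y_malt + 2·y_fermentation = 22.
→ y_malt = 1 and y_fermentation = 8.
stout enters the basis when its profit ≥ yᵀa₃ = 1·5 + 8·1 = 13.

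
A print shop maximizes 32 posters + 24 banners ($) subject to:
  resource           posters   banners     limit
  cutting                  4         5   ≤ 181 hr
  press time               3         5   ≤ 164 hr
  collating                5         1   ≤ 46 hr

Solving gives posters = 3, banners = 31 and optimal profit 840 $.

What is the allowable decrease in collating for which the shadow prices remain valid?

Binding constraints: press time, collating. The basis is B = [[3,5],[5,1]] with det -22.
Per unit decrease in collating, x* moves by d = (-0.2273, 0.1364).
The basis stays optimal until posters reaches 0; allowable decrease = 13.2 hr.

13.2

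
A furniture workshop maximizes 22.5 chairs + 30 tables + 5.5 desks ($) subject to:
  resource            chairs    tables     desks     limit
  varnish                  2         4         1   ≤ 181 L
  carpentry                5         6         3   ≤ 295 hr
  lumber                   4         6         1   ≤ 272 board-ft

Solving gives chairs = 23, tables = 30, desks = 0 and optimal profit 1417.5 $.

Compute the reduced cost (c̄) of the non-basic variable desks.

Binding: carpentry and lumber. Non-binding: varnish (15 unused).
Since varnish is not tight, its dual is 0.
Dual feasibility on the basic columns requires 5·y_carpentry + 4·y_lumber = 22.5, 6·y_carpentry + 6·y_lumber = 30.
Solving: y_carpentry = 2.5, y_lumber = 2.5.
Reduced cost of desks: c₃ − yᵀa₃ = 5.5 − (2.5·3 + 2.5·1) = 5.5 − 10 = -4.5.

-4.5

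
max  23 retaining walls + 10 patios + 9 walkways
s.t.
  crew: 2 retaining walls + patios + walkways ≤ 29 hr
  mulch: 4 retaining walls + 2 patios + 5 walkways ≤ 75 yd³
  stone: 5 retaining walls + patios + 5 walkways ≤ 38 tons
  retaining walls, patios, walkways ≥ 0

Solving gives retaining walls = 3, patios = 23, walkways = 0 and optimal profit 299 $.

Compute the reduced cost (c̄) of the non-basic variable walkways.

At the optimum: crew uses 29 of 29 (binding); mulch uses 58 of 75 (slack = 17); stone uses 38 of 38 (binding).
Since mulch is not tight, its dual is 0.
From A_Bᵀ y = c: 2·y_crew + 5·y_stone = 23; 1·y_crew + 1·y_stone = 10.
This yields shadow prices y_crew = 9, y_stone = 1.
Reduced cost of walkways: c₃ − yᵀa₃ = 9 − (9·1 + 1·5) = 9 − 14 = -5.

-5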